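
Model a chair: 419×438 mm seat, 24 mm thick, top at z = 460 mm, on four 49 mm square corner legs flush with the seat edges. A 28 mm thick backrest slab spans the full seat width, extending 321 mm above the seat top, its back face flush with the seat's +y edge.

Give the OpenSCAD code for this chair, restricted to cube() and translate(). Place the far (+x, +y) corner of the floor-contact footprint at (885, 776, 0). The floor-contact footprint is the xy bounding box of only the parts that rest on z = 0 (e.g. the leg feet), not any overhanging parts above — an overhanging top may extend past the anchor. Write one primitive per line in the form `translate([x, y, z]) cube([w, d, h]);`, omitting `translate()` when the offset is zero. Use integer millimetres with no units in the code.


translate([466, 338, 436]) cube([419, 438, 24]);
translate([466, 338, 0]) cube([49, 49, 436]);
translate([836, 338, 0]) cube([49, 49, 436]);
translate([466, 727, 0]) cube([49, 49, 436]);
translate([836, 727, 0]) cube([49, 49, 436]);
translate([466, 748, 460]) cube([419, 28, 321]);


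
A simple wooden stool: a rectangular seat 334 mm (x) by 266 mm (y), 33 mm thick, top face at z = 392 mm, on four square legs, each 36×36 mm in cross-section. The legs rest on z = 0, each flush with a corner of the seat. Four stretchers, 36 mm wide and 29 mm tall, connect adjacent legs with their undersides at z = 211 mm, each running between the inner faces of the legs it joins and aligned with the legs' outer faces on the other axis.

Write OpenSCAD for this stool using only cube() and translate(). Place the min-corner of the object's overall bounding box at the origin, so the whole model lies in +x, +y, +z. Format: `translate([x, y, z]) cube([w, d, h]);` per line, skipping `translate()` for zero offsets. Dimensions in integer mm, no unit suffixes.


// leg_h = 392 - 33 = 359
// stretcher span = 334 - 2*36 = 262
translate([0, 0, 359]) cube([334, 266, 33]);
cube([36, 36, 359]);
translate([298, 0, 0]) cube([36, 36, 359]);
translate([0, 230, 0]) cube([36, 36, 359]);
translate([298, 230, 0]) cube([36, 36, 359]);
translate([36, 0, 211]) cube([262, 36, 29]);
translate([36, 230, 211]) cube([262, 36, 29]);
translate([0, 36, 211]) cube([36, 194, 29]);
translate([298, 36, 211]) cube([36, 194, 29]);


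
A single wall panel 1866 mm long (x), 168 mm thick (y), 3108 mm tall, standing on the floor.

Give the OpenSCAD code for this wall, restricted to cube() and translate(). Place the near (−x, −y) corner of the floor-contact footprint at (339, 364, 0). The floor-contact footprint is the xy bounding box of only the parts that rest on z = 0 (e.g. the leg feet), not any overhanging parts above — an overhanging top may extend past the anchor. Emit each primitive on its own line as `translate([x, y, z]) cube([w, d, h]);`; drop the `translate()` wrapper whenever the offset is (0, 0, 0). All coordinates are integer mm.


translate([339, 364, 0]) cube([1866, 168, 3108]);


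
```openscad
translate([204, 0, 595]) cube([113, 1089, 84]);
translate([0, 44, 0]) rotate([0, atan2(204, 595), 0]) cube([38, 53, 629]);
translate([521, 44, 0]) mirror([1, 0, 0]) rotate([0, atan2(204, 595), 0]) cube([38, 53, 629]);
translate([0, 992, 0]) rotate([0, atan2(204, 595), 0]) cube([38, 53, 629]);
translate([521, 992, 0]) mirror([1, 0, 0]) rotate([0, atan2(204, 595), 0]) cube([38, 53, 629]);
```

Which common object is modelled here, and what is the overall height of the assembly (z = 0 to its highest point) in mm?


A sawhorse. The overall height is 679 mm.

A beam across two mirrored pairs of raked legs — a sawhorse. The beam's underside is at z = 595 (matching the legs' vertical rise in atan2(204, 595)) and the beam is 84 mm tall, so its top is at 595 + 84 = 679 mm. The raked legs top out at the beam's underside, so that is the highest point.


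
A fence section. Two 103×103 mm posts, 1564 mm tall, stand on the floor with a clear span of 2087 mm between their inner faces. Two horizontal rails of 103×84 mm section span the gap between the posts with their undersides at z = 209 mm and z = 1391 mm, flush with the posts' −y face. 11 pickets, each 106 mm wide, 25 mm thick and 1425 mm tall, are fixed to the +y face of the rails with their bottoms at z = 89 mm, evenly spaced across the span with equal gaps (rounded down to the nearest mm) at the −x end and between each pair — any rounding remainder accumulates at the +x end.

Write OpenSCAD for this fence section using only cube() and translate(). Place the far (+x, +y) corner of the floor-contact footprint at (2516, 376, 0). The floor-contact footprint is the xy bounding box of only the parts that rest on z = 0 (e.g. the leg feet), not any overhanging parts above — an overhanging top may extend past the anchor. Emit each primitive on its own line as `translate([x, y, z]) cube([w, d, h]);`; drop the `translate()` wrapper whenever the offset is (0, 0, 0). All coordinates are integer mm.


translate([223, 273, 0]) cube([103, 103, 1564]);
translate([2413, 273, 0]) cube([103, 103, 1564]);
translate([326, 273, 209]) cube([2087, 103, 84]);
translate([326, 273, 1391]) cube([2087, 103, 84]);
translate([402, 376, 89]) cube([106, 25, 1425]);
translate([584, 376, 89]) cube([106, 25, 1425]);
translate([766, 376, 89]) cube([106, 25, 1425]);
translate([948, 376, 89]) cube([106, 25, 1425]);
translate([1130, 376, 89]) cube([106, 25, 1425]);
translate([1312, 376, 89]) cube([106, 25, 1425]);
translate([1494, 376, 89]) cube([106, 25, 1425]);
translate([1676, 376, 89]) cube([106, 25, 1425]);
translate([1858, 376, 89]) cube([106, 25, 1425]);
translate([2040, 376, 89]) cube([106, 25, 1425]);
translate([2222, 376, 89]) cube([106, 25, 1425]);


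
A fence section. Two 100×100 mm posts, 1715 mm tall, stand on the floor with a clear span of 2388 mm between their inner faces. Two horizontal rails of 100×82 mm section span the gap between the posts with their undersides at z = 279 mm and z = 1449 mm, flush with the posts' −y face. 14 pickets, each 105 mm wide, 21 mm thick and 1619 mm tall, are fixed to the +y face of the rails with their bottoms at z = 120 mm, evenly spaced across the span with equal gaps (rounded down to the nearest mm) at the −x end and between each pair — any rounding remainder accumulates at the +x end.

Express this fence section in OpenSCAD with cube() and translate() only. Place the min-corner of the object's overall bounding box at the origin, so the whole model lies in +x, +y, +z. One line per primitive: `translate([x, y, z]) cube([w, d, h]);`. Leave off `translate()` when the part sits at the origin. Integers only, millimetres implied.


cube([100, 100, 1715]);
translate([2488, 0, 0]) cube([100, 100, 1715]);
translate([100, 0, 279]) cube([2388, 100, 82]);
translate([100, 0, 1449]) cube([2388, 100, 82]);
translate([161, 100, 120]) cube([105, 21, 1619]);
translate([327, 100, 120]) cube([105, 21, 1619]);
translate([493, 100, 120]) cube([105, 21, 1619]);
translate([659, 100, 120]) cube([105, 21, 1619]);
translate([825, 100, 120]) cube([105, 21, 1619]);
translate([991, 100, 120]) cube([105, 21, 1619]);
translate([1157, 100, 120]) cube([105, 21, 1619]);
translate([1323, 100, 120]) cube([105, 21, 1619]);
translate([1489, 100, 120]) cube([105, 21, 1619]);
translate([1655, 100, 120]) cube([105, 21, 1619]);
translate([1821, 100, 120]) cube([105, 21, 1619]);
translate([1987, 100, 120]) cube([105, 21, 1619]);
translate([2153, 100, 120]) cube([105, 21, 1619]);
translate([2319, 100, 120]) cube([105, 21, 1619]);


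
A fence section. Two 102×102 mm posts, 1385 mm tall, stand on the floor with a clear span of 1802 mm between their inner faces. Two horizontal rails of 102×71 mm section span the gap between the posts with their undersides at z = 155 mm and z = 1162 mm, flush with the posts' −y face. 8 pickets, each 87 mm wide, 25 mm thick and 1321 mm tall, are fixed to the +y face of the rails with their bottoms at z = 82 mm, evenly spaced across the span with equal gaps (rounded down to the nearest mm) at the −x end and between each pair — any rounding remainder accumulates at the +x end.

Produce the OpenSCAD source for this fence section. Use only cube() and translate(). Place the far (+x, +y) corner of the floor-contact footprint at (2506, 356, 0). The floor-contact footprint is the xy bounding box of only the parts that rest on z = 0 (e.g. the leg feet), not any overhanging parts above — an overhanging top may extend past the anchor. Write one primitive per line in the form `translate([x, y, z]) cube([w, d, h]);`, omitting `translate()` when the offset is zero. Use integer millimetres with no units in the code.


translate([500, 254, 0]) cube([102, 102, 1385]);
translate([2404, 254, 0]) cube([102, 102, 1385]);
translate([602, 254, 155]) cube([1802, 102, 71]);
translate([602, 254, 1162]) cube([1802, 102, 71]);
translate([724, 356, 82]) cube([87, 25, 1321]);
translate([933, 356, 82]) cube([87, 25, 1321]);
translate([1142, 356, 82]) cube([87, 25, 1321]);
translate([1351, 356, 82]) cube([87, 25, 1321]);
translate([1560, 356, 82]) cube([87, 25, 1321]);
translate([1769, 356, 82]) cube([87, 25, 1321]);
translate([1978, 356, 82]) cube([87, 25, 1321]);
translate([2187, 356, 82]) cube([87, 25, 1321]);


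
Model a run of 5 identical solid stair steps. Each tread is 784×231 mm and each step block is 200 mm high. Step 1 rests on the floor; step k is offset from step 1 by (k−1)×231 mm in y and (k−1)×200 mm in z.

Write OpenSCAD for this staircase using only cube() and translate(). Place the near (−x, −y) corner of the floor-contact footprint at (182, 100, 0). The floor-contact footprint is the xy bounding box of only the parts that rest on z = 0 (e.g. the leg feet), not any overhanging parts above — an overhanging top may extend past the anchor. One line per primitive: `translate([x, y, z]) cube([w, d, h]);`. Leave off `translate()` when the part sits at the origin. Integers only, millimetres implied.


translate([182, 100, 0]) cube([784, 231, 200]);
translate([182, 331, 200]) cube([784, 231, 200]);
translate([182, 562, 400]) cube([784, 231, 200]);
translate([182, 793, 600]) cube([784, 231, 200]);
translate([182, 1024, 800]) cube([784, 231, 200]);


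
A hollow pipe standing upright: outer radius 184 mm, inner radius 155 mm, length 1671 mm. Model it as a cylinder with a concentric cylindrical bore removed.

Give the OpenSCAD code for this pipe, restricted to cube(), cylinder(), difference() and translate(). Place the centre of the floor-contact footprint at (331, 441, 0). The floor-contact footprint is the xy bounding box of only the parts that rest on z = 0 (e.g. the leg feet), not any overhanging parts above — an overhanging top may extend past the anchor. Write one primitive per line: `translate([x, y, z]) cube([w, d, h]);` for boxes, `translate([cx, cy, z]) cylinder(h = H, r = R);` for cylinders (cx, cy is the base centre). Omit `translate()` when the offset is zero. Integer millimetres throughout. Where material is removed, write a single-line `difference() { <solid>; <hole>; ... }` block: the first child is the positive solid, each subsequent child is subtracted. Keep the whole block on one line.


difference() { translate([331, 441, 0]) cylinder(h = 1671, r = 184); translate([331, 441, 0]) cylinder(h = 1671, r = 155); }


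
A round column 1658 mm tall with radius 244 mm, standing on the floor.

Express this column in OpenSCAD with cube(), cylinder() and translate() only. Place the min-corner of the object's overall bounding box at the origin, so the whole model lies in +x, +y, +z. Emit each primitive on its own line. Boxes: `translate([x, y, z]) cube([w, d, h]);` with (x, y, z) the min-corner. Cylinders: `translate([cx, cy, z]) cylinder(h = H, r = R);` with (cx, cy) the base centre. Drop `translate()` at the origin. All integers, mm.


translate([244, 244, 0]) cylinder(h = 1658, r = 244);


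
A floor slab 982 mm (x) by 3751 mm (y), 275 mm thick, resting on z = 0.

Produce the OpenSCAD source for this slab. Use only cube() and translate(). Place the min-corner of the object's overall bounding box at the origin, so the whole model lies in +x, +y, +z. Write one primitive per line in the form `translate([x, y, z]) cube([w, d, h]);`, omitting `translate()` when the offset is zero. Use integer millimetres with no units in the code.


cube([982, 3751, 275]);


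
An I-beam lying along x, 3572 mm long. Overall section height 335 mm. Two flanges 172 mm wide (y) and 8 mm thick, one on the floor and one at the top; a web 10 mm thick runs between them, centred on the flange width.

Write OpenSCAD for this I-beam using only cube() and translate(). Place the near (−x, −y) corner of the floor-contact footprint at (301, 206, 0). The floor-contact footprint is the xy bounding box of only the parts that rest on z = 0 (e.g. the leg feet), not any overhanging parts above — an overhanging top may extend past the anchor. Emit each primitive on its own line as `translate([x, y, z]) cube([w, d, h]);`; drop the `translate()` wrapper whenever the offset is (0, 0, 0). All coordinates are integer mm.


translate([301, 206, 0]) cube([3572, 172, 8]);
translate([301, 287, 8]) cube([3572, 10, 319]);
translate([301, 206, 327]) cube([3572, 172, 8]);


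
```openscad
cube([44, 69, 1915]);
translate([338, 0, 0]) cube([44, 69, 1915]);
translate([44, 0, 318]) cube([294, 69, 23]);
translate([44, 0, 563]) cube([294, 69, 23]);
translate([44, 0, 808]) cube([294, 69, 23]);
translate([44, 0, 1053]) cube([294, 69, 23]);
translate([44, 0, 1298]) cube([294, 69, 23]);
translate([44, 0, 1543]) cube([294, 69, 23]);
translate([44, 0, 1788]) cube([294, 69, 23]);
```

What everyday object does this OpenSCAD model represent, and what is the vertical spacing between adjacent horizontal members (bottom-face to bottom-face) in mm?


A ladder. The rung spacing is 245 mm.

Two tall 44×69 posts with 7 short bars between them — a ladder. Adjacent rungs sit at z = 318 and z = 563, so the spacing is 563 − 318 = 245 mm.


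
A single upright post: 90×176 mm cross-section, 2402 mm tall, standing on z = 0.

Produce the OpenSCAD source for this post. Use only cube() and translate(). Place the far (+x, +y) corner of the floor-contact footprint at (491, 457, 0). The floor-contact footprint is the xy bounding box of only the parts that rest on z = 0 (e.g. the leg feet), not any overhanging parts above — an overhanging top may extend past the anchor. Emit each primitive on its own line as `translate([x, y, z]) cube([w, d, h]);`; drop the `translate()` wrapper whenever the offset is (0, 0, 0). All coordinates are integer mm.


translate([401, 281, 0]) cube([90, 176, 2402]);


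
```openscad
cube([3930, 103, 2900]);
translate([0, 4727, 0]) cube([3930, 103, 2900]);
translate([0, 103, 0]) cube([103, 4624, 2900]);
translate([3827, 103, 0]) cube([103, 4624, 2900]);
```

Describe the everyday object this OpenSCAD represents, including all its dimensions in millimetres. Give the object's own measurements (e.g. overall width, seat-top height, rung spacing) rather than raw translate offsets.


The wall frame of a small rectangular building: four walls, each 2900 mm tall and 103 mm thick, enclosing a footprint 3930 mm (x) by 4830 mm (y) outside-to-outside, with no floor or roof. The front and back walls (the −y and +y sides) span the full width; the two side walls fit between them.


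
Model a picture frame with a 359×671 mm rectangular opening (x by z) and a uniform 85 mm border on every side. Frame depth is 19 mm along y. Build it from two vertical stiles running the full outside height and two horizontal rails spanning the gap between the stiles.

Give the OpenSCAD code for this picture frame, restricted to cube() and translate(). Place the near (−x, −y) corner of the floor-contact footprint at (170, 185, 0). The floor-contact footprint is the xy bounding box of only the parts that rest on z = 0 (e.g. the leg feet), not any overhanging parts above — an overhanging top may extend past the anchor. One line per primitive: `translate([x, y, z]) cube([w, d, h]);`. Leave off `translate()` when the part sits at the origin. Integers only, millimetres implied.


translate([170, 185, 0]) cube([85, 19, 841]);
translate([614, 185, 0]) cube([85, 19, 841]);
translate([255, 185, 0]) cube([359, 19, 85]);
translate([255, 185, 756]) cube([359, 19, 85]);


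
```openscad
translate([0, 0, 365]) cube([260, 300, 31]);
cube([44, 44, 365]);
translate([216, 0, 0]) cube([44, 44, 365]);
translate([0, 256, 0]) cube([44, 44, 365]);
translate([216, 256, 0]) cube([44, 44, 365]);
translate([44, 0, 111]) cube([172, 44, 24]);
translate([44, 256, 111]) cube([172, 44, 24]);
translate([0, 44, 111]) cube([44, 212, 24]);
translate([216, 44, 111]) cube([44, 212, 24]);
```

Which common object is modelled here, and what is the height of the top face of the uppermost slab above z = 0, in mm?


A stool. The seat height is 396 mm.

A 260×300×31 slab at z = 365 on four corner posts — a stool. The seat top is 365 + 31 = 396 mm.


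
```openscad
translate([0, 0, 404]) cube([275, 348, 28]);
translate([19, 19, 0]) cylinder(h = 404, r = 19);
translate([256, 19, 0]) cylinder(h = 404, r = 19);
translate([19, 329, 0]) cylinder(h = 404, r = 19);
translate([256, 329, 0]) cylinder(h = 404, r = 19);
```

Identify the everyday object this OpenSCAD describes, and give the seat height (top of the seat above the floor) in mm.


A stool. The seat height is 432 mm.

A 275×348×28 slab at z = 404 on four corner cylinders — a stool. The seat top is 404 + 28 = 432 mm.


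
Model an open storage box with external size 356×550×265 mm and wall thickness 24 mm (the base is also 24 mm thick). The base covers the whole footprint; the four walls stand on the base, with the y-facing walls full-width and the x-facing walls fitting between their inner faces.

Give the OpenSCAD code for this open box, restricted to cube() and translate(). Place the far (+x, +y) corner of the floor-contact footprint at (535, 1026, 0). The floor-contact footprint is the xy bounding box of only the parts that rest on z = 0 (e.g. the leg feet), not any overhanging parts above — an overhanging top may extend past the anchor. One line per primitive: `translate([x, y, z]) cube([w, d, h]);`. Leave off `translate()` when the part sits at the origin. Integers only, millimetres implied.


translate([179, 476, 0]) cube([356, 550, 24]);
translate([179, 476, 24]) cube([356, 24, 241]);
translate([179, 1002, 24]) cube([356, 24, 241]);
translate([179, 500, 24]) cube([24, 502, 241]);
translate([511, 500, 24]) cube([24, 502, 241]);


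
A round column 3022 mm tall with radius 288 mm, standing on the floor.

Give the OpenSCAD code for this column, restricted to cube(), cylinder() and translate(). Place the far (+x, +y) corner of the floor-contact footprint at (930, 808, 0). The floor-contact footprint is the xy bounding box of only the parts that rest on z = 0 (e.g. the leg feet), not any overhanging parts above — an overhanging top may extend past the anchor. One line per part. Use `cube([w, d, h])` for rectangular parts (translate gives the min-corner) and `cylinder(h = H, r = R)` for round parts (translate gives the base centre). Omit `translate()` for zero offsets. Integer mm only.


translate([642, 520, 0]) cylinder(h = 3022, r = 288);


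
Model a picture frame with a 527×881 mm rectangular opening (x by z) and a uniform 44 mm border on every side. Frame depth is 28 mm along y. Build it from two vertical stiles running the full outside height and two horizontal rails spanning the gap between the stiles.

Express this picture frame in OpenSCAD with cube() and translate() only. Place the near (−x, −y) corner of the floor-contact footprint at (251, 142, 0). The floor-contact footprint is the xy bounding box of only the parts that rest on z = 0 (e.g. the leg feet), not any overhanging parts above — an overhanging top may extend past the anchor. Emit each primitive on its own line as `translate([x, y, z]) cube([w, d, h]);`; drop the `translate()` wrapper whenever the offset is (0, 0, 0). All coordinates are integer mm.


translate([251, 142, 0]) cube([44, 28, 969]);
translate([822, 142, 0]) cube([44, 28, 969]);
translate([295, 142, 0]) cube([527, 28, 44]);
translate([295, 142, 925]) cube([527, 28, 44]);


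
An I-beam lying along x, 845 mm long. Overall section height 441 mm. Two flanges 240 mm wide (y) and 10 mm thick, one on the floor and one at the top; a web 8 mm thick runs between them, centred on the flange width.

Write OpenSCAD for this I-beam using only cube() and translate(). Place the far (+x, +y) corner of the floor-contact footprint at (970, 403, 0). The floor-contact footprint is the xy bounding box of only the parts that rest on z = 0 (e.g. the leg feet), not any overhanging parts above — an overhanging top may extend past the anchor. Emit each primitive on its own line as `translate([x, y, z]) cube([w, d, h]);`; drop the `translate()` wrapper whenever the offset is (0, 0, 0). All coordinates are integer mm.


translate([125, 163, 0]) cube([845, 240, 10]);
translate([125, 279, 10]) cube([845, 8, 421]);
translate([125, 163, 431]) cube([845, 240, 10]);


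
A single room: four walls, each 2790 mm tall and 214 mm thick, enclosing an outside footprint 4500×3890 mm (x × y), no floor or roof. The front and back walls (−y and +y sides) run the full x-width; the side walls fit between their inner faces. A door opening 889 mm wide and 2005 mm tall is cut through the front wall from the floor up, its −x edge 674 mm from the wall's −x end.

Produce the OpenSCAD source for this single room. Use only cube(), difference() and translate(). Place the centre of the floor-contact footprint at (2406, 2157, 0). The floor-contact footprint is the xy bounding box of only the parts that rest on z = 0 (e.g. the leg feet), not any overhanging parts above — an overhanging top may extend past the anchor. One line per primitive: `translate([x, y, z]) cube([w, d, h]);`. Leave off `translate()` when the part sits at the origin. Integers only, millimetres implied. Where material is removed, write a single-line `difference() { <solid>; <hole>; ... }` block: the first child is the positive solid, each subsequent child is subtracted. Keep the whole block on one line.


difference() { translate([156, 212, 0]) cube([4500, 214, 2790]); translate([830, 212, 0]) cube([889, 214, 2005]); }
translate([156, 3888, 0]) cube([4500, 214, 2790]);
translate([156, 426, 0]) cube([214, 3462, 2790]);
translate([4442, 426, 0]) cube([214, 3462, 2790]);


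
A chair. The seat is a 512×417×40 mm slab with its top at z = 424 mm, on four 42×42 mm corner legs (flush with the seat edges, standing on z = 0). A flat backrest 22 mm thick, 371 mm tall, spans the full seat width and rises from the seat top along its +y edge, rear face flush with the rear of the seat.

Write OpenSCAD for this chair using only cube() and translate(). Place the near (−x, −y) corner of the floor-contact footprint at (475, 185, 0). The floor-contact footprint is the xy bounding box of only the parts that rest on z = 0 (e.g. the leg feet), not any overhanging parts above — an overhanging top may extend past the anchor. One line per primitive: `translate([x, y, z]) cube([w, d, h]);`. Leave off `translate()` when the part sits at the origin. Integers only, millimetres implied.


translate([475, 185, 384]) cube([512, 417, 40]);
translate([475, 185, 0]) cube([42, 42, 384]);
translate([945, 185, 0]) cube([42, 42, 384]);
translate([475, 560, 0]) cube([42, 42, 384]);
translate([945, 560, 0]) cube([42, 42, 384]);
translate([475, 580, 424]) cube([512, 22, 371]);


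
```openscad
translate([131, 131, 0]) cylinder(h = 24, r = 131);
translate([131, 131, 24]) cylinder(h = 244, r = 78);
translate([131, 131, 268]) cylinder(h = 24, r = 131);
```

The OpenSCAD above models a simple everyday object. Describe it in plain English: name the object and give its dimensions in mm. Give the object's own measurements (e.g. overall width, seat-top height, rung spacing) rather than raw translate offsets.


A spool: two coaxial disc flanges of radius 131 mm and thickness 24 mm, joined by a core cylinder of radius 78 mm and height 244 mm. The lower flange rests on z = 0 and the three cylinders share a vertical axis.


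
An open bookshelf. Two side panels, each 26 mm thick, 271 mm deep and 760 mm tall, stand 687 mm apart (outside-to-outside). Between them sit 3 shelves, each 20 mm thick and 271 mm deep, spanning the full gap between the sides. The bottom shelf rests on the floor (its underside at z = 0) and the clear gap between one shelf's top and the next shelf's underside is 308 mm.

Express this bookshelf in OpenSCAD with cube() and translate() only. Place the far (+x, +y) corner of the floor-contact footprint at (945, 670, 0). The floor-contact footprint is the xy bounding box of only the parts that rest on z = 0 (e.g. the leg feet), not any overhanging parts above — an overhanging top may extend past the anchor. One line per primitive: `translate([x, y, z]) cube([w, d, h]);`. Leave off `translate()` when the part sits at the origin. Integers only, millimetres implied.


translate([258, 399, 0]) cube([26, 271, 760]);
translate([919, 399, 0]) cube([26, 271, 760]);
translate([284, 399, 0]) cube([635, 271, 20]);
translate([284, 399, 328]) cube([635, 271, 20]);
translate([284, 399, 656]) cube([635, 271, 20]);


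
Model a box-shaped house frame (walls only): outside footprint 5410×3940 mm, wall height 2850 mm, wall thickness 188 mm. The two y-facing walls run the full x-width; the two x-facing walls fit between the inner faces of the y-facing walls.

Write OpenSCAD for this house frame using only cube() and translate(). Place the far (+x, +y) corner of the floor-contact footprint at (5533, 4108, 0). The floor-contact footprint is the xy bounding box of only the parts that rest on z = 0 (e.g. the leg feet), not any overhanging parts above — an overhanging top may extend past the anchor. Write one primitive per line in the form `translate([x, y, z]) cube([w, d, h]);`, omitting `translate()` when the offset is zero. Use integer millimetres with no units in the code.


translate([123, 168, 0]) cube([5410, 188, 2850]);
translate([123, 3920, 0]) cube([5410, 188, 2850]);
translate([123, 356, 0]) cube([188, 3564, 2850]);
translate([5345, 356, 0]) cube([188, 3564, 2850]);


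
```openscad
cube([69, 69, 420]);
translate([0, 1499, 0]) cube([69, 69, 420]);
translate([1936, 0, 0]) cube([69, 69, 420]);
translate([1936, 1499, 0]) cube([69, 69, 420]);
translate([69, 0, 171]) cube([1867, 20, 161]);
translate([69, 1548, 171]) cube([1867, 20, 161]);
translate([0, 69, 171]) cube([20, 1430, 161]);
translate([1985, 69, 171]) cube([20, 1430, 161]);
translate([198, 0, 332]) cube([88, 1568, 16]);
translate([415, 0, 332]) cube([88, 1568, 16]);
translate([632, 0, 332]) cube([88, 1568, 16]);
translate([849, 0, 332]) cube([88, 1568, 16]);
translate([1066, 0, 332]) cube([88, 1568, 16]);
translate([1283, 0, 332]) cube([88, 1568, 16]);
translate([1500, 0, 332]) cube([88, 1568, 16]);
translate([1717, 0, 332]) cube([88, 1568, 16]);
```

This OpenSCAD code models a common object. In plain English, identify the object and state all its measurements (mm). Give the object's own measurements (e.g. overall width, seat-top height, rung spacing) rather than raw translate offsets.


A bed frame 2005 mm long (x) by 1568 mm wide (y). Four 69×69 mm corner posts, 420 mm tall, at the corners of the footprint. Four rails of 20 mm thickness and 161 mm height run between adjacent posts with their undersides at z = 171 mm, their outer faces flush with the outside of the frame (the two x-running rails run between the posts' inner faces; the two y-running rails run between the posts' inner faces). 8 slats, each 88 mm wide (x) and 16 mm thick, lie across the top of the two x-running rails, running the full 1568 mm width of the frame in y; along x they sit between the end posts with a 129 mm gap after the −x posts and between neighbouring slats, leaving 131 mm before the +x posts.


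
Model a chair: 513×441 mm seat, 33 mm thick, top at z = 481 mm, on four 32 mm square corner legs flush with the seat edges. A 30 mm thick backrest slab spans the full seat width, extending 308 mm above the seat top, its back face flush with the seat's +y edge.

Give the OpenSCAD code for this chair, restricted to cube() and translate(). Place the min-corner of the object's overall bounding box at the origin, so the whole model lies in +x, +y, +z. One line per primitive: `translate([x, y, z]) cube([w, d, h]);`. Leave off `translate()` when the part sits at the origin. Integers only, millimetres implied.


translate([0, 0, 448]) cube([513, 441, 33]);
cube([32, 32, 448]);
translate([481, 0, 0]) cube([32, 32, 448]);
translate([0, 409, 0]) cube([32, 32, 448]);
translate([481, 409, 0]) cube([32, 32, 448]);
translate([0, 411, 481]) cube([513, 30, 308]);


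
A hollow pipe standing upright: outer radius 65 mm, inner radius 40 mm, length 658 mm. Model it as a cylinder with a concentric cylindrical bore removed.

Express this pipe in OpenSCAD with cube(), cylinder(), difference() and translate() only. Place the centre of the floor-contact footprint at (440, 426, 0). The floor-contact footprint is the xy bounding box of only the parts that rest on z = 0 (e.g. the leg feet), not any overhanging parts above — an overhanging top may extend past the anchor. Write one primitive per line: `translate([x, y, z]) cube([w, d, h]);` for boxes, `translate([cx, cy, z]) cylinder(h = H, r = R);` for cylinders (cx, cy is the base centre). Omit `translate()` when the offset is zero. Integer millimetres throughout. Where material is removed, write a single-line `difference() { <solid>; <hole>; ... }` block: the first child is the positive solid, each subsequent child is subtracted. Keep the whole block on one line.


difference() { translate([440, 426, 0]) cylinder(h = 658, r = 65); translate([440, 426, 0]) cylinder(h = 658, r = 40); }


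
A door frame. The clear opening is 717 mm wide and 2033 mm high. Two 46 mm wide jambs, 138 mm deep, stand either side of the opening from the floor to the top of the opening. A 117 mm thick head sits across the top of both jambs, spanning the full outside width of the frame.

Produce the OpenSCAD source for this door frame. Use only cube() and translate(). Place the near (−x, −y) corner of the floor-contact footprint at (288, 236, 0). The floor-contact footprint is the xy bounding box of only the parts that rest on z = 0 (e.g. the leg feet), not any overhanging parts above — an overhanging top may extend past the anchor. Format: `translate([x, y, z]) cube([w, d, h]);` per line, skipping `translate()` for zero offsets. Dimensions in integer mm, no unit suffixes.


translate([288, 236, 0]) cube([46, 138, 2033]);
translate([1051, 236, 0]) cube([46, 138, 2033]);
translate([288, 236, 2033]) cube([809, 138, 117]);


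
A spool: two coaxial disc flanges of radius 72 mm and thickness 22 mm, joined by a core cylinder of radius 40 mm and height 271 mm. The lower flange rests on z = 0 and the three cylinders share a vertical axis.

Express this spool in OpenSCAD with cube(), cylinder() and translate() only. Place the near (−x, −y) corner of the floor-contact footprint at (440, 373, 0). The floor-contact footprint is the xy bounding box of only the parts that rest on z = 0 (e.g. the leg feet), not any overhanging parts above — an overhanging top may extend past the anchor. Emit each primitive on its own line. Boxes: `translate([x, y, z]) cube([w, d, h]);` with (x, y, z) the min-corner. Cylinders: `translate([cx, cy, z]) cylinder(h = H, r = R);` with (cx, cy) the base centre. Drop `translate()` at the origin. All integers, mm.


translate([512, 445, 0]) cylinder(h = 22, r = 72);
translate([512, 445, 22]) cylinder(h = 271, r = 40);
translate([512, 445, 293]) cylinder(h = 22, r = 72);


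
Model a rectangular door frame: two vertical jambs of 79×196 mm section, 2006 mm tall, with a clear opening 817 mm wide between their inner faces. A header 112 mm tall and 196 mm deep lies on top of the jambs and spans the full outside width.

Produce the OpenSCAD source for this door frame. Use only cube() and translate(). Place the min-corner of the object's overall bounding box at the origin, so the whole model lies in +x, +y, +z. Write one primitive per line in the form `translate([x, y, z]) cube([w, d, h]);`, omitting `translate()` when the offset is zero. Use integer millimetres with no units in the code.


cube([79, 196, 2006]);
translate([896, 0, 0]) cube([79, 196, 2006]);
translate([0, 0, 2006]) cube([975, 196, 112]);


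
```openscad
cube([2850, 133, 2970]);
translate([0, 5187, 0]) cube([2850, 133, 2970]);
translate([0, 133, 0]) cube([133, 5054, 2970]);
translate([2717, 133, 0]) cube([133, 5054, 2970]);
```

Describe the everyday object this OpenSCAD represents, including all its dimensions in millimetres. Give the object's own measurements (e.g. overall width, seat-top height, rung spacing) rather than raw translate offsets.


The wall frame of a small rectangular building: four walls, each 2970 mm tall and 133 mm thick, enclosing a footprint 2850 mm (x) by 5320 mm (y) outside-to-outside, with no floor or roof. The front and back walls (the −y and +y sides) span the full width; the two side walls fit between them.


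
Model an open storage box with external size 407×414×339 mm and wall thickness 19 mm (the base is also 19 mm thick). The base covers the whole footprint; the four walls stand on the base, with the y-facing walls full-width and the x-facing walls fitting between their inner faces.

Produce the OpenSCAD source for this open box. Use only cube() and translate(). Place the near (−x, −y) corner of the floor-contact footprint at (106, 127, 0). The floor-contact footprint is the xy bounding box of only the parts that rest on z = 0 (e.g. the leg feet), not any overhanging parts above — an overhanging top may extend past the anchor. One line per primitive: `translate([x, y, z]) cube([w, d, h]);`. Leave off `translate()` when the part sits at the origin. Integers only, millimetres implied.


translate([106, 127, 0]) cube([407, 414, 19]);
translate([106, 127, 19]) cube([407, 19, 320]);
translate([106, 522, 19]) cube([407, 19, 320]);
translate([106, 146, 19]) cube([19, 376, 320]);
translate([494, 146, 19]) cube([19, 376, 320]);


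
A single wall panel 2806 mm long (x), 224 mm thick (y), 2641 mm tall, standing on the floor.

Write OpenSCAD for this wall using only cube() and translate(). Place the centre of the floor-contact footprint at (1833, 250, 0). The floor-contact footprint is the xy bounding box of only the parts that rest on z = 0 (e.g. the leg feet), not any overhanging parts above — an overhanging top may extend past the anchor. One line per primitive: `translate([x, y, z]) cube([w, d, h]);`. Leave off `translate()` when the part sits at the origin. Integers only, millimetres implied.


translate([430, 138, 0]) cube([2806, 224, 2641]);


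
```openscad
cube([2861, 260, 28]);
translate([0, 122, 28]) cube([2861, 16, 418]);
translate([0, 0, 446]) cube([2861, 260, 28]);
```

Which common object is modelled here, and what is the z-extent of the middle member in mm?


An I-beam. The web height is 418 mm.

Two wide flanges with a thin centred web — an I-beam. Overall 474 mm minus two 28 mm flanges gives a web of 474 − 2·28 = 418 mm.


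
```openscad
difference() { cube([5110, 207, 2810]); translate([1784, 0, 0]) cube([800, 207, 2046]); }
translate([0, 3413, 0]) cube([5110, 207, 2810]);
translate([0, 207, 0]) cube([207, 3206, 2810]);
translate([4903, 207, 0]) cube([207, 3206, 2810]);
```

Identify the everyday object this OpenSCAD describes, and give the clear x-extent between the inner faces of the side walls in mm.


A single room. The interior width is 4696 mm.

Four walls enclosing a rectangle with a door in the front wall — a room. Outside width 5110 minus two 207 mm walls gives 4696 mm.


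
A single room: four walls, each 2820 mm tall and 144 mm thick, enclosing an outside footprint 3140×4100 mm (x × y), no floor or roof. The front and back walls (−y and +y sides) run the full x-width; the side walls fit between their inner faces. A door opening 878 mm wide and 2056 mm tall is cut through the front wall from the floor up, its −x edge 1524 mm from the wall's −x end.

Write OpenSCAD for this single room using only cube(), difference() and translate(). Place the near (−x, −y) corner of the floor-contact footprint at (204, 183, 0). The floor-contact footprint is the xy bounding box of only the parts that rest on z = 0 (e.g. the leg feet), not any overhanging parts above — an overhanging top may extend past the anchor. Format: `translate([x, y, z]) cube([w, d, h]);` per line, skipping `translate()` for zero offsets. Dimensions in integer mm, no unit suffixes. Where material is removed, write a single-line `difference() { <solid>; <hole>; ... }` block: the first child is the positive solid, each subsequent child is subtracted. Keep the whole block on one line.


difference() { translate([204, 183, 0]) cube([3140, 144, 2820]); translate([1728, 183, 0]) cube([878, 144, 2056]); }
translate([204, 4139, 0]) cube([3140, 144, 2820]);
translate([204, 327, 0]) cube([144, 3812, 2820]);
translate([3200, 327, 0]) cube([144, 3812, 2820]);


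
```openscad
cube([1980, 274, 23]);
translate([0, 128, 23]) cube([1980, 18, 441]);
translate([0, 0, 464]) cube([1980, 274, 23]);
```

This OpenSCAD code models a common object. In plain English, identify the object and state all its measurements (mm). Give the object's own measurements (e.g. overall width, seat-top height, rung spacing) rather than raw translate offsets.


An I-beam lying along x, 1980 mm long. Overall section height 487 mm. Two flanges 274 mm wide (y) and 23 mm thick, one on the floor and one at the top; a web 18 mm thick runs between them, centred on the flange width.


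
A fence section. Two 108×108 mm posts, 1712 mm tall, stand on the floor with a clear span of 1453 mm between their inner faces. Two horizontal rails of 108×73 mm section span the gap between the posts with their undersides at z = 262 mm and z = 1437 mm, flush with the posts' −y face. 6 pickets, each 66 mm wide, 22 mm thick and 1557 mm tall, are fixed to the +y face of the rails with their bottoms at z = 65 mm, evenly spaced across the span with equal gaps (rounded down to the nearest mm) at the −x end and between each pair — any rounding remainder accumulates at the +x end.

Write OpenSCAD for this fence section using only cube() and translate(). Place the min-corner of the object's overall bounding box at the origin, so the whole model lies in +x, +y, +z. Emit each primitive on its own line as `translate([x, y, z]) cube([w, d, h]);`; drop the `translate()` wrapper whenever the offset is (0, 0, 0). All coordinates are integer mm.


cube([108, 108, 1712]);
translate([1561, 0, 0]) cube([108, 108, 1712]);
translate([108, 0, 262]) cube([1453, 108, 73]);
translate([108, 0, 1437]) cube([1453, 108, 73]);
translate([259, 108, 65]) cube([66, 22, 1557]);
translate([476, 108, 65]) cube([66, 22, 1557]);
translate([693, 108, 65]) cube([66, 22, 1557]);
translate([910, 108, 65]) cube([66, 22, 1557]);
translate([1127, 108, 65]) cube([66, 22, 1557]);
translate([1344, 108, 65]) cube([66, 22, 1557]);


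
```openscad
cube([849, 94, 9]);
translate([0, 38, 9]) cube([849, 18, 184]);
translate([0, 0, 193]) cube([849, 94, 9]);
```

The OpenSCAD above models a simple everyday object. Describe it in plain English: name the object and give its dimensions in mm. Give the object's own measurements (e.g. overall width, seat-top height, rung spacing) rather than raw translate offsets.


An I-beam lying along x, 849 mm long. Overall section height 202 mm. Two flanges 94 mm wide (y) and 9 mm thick, one on the floor and one at the top; a web 18 mm thick runs between them, centred on the flange width.


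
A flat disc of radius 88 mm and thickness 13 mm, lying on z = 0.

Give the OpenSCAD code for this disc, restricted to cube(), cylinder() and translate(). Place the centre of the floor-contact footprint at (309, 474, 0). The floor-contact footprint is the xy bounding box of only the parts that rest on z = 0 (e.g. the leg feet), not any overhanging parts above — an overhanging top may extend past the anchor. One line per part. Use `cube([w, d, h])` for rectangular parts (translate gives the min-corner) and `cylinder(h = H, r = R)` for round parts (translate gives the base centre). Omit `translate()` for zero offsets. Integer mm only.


translate([309, 474, 0]) cylinder(h = 13, r = 88);
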